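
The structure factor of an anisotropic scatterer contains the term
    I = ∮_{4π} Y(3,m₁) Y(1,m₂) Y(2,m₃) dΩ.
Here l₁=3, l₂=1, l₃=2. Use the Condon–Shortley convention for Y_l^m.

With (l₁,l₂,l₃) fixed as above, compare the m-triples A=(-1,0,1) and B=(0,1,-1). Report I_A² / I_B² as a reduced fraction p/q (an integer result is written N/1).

8/3

Shared (l₁,l₂,l₃)=(3,1,2): N and (l;000)² cancel in I_A²/I_B².
A: Δ = 2!·4!·0!/7! = 1/105; Racah Σ t=1..1: t=1:−1/6 = -1/6; ⇒ 3j(3 1 2; -1 0 1)² = 8/105, sgn +1
B: Δ = 2!·4!·0!/7! = 1/105; Racah Σ t=2..2: t=2:+1/12 = 1/12; ⇒ 3j(3 1 2; 0 1 -1)² = 1/35, sgn -1
I_A²/I_B² = (8/105)/(1/35) = 8/3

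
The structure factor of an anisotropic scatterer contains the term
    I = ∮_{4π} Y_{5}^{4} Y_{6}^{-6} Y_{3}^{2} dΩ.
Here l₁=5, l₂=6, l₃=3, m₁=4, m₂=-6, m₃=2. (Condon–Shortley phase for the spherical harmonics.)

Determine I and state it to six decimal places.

Checks pass: Σm=0; 14 even; l₃=3∈[1,11].
(2·5+1)(2·6+1)(2·3+1) = 1001
Δ: 8! 2! 4! / 15! → 1/675675
sum: t=3:−1/8640 t=4:+1/2304 t=5:−1/8640 = 7/34560
3j²(5 6 3; 0 0 0) = Δ·Π!·Σ² = 7/429  (sign -1)
sum: t=0:+1/967680 = 1/967680
3j²(5 6 3; 4 -6 2) = Δ·Π!·Σ² = 3/91  (sign -1)
combine: 4πI² = 1001·7/429·3/91 = 7/13
take √, sign +1: I = 0.20700098

0.207001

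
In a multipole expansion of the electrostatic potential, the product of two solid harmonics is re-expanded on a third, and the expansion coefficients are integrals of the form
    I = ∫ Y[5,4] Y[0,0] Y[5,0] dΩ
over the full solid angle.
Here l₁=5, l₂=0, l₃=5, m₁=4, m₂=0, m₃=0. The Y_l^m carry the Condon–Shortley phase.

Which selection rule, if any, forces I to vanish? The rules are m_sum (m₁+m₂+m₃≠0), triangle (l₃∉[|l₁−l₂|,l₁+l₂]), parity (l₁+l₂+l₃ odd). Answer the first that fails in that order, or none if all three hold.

m_sum

azimuthal sum: 4 + 0 + 0 = 4  ✗
5 ≤ 5 ≤ 5 (triangle on l)
L = 5 + 0 + 5 = 10 (even)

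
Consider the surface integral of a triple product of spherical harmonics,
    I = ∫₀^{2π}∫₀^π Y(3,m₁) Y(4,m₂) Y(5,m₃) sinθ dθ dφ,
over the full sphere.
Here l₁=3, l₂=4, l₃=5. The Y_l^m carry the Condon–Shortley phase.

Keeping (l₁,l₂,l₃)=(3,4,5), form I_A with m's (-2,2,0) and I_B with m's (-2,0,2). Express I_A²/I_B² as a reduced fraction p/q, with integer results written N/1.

48/7

l's match ⇒ only the (l;m) 3-j factors differ between A and B.
A: triangle coeff Δ(3,4,5) = 1/180180; Σ_t [1,2]: t=1:−1/2880 t=2:+1/576 = 1/720; (3j)²=80/3003 [(3 4 5; -2 2 0)], sign=-1
B: triangle coeff Δ(3,4,5) = 1/180180; Σ_t [1,2]: t=1:−1/864 t=2:+1/576 = 1/1728; (3j)²=5/1287 [(3 4 5; -2 0 2)], sign=-1
I_A²/I_B² = (80/3003)/(5/1287) = 48/7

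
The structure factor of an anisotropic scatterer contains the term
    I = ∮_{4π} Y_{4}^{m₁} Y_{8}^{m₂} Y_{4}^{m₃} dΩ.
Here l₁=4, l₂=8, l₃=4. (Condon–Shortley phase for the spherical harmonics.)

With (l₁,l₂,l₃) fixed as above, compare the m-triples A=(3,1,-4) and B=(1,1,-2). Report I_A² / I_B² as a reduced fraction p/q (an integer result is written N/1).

1/196

Same 4,8,4: normalisation and zero-m 3j drop out of the ratio.
A: Δ: 8! 0! 8! / 17! → 1/218790; sum: t=1:−1/203212800 = -1/203212800; 3j²(4 8 4; 3 1 -4) = Δ·Π!·Σ² = 1/24310  (sign -1)
B: Δ: 8! 0! 8! / 17! → 1/218790; sum: t=3:−1/1036800 = -1/1036800; 3j²(4 8 4; 1 1 -2) = Δ·Π!·Σ² = 98/12155  (sign -1)
I_A²/I_B² = (1/24310)/(98/12155) = 1/196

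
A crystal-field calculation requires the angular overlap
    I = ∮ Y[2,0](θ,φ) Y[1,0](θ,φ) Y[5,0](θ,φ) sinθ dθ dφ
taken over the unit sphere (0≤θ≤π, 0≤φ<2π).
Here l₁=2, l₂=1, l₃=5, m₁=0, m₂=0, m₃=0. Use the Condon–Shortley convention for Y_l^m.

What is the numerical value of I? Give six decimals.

triangle: need 1≤l₃≤3, have 5; I=0

0.000000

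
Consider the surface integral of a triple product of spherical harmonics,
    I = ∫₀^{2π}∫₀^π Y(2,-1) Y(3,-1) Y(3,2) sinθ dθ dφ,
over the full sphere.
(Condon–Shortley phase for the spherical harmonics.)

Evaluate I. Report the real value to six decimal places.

0.162868

Checks pass: Σm=0; 8 even; l₃=3∈[1,5].
(2·2+1)(2·3+1)(2·3+1) = 245
Δ: 2! 2! 4! / 9! → 1/3780
sum: t=0:+1/24 t=1:−1/4 t=2:+1/24 = -1/6
3j²(2 3 3; 0 0 0) = Δ·Π!·Σ² = 4/105  (sign +1)
sum: t=1:−1/12 t=2:+1/48 = -1/16
3j²(2 3 3; -1 -1 2) = Δ·Π!·Σ² = 1/28  (sign +1)
combine: 4πI² = 245·4/105·1/28 = 1/3
take √, sign +1: I = 0.16286750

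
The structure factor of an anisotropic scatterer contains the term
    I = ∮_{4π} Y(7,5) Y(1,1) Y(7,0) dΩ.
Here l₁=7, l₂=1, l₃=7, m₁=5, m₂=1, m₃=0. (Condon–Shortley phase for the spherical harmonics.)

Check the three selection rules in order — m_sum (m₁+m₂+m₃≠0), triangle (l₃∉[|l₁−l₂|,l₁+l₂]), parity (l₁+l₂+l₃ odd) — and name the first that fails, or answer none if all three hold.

Σmᵢ = 6  ✗
l₃∈[|l₁−l₂|,l₁+l₂]=[6,8], have l₃=7
Σlᵢ = 15 ⇒ odd

m_sum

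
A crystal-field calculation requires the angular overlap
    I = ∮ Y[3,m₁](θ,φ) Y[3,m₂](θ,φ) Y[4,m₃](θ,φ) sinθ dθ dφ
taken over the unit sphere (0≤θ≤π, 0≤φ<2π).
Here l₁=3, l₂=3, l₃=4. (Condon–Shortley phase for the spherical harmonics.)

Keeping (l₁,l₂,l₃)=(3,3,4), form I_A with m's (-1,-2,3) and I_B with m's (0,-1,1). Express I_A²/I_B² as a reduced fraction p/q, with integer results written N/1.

l's match ⇒ only the (l;m) 3-j factors differ between A and B.
A: triangle coeff Δ(3,3,4) = 1/34650; Σ_t [0,1]: t=0:+1/288 t=1:−1/144 = -1/288; (3j)²=1/99 [(3 3 4; -1 -2 3)], sign=+1
B: triangle coeff Δ(3,3,4) = 1/34650; Σ_t [0,2]: t=0:+1/48 t=1:−1/24 t=2:+1/288 = -5/288; (3j)²=5/462 [(3 3 4; 0 -1 1)], sign=+1
I_A²/I_B² = (1/99)/(5/462) = 14/15

14/15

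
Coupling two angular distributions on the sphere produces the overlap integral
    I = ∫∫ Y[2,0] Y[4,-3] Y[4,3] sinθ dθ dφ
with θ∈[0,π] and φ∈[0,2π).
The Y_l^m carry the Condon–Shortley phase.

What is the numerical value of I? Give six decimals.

Rules hold: Σm=0, L=10 even, 2≤4≤6.
N = 5·9·9 = 405
Δ = 2!·2!·6!/11! = 1/13860
Racah Σ t=0..2: t=0:+1/192 t=1:−1/36 t=2:+1/192 = -5/288
⇒ 3j(2 4 4; 0 0 0)² = 20/693, sgn -1
Racah Σ t=0..1: t=0:+1/480 t=1:−1/720 = 1/1440
⇒ 3j(2 4 4; 0 -3 3)² = 7/1980, sgn -1
4πI² = N·(3j₀)²·(3jₘ)² = 5/121
I = +1·√(0.0413223/4π) = 0.05734392

0.057344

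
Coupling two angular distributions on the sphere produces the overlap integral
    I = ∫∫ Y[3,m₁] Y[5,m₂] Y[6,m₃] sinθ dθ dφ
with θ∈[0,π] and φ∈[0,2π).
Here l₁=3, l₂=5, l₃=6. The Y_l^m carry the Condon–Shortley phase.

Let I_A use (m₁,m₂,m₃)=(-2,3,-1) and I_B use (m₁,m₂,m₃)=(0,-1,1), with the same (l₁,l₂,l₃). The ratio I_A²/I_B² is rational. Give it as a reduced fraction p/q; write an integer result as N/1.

64/35

l's match ⇒ only the (l;m) 3-j factors differ between A and B.
A: triangle coeff Δ(3,5,6) = 1/675675; Σ_t [1,2]: t=1:−1/120960 t=2:+1/17280 = 1/20160; (3j)²=64/3003 [(3 5 6; -2 3 -1)], sign=-1
B: triangle coeff Δ(3,5,6) = 1/675675; Σ_t [0,2]: t=0:+1/6912 t=1:−1/2880 t=2:+1/17280 = -1/6912; (3j)²=5/429 [(3 5 6; 0 -1 1)], sign=+1
I_A²/I_B² = (64/3003)/(5/429) = 64/35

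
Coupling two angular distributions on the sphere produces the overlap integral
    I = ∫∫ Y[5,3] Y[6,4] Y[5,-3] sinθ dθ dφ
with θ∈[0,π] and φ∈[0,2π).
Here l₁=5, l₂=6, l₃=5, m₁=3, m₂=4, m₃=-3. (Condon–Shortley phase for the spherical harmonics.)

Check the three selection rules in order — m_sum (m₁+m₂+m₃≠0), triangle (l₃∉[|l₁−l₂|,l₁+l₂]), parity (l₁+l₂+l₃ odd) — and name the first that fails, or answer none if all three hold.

m_sum

m₁+m₂+m₃ = 3 + 4 − 3 = 4  ✗
triangle: |5−6|=1 ≤ l₃=5 ≤ 5+6=11
parity: l₁+l₂+l₃ = 16 is even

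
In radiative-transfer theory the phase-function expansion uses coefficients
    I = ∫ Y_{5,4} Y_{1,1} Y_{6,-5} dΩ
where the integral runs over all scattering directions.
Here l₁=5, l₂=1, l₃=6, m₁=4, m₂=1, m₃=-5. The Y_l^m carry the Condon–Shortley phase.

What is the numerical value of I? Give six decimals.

Rules hold: Σm=0, L=12 even, 4≤6≤6.
N = 11·3·13 = 429
Δ = 0!·10!·2!/13! = 1/858
Racah Σ t=0..0: t=0:+1/14400 = 1/14400
⇒ 3j(5 1 6; 0 0 0)² = 6/143, sgn +1
Racah Σ t=0..0: t=0:+1/725760 = 1/725760
⇒ 3j(5 1 6; 4 1 -5)² = 5/78, sgn -1
4πI² = N·(3j₀)²·(3jₘ)² = 15/13
I = -1·√(1.15385/4π) = -0.30301841

-0.303018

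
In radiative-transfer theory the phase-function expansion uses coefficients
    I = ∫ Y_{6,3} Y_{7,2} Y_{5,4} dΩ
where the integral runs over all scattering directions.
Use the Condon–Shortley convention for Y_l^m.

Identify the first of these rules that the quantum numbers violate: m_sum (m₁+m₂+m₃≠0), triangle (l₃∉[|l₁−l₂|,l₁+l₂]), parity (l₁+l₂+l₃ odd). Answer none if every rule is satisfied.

m_sum

m₁+m₂+m₃ = 3 + 2 + 4 = 9  ✗
triangle: |6−7|=1 ≤ l₃=5 ≤ 6+7=13
parity: l₁+l₂+l₃ = 18 is even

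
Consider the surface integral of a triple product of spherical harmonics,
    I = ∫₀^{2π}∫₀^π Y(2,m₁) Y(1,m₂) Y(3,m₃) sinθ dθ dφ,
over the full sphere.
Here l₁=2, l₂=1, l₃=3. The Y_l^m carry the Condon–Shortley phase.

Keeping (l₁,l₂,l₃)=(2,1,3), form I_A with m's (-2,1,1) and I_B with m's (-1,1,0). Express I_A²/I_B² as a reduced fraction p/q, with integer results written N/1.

1/3

Shared (l₁,l₂,l₃)=(2,1,3): N and (l;000)² cancel in I_A²/I_B².
A: Δ = 0!·4!·2!/7! = 1/105; Racah Σ t=0..0: t=0:+1/48 = 1/48; ⇒ 3j(2 1 3; -2 1 1)² = 1/105, sgn +1
B: Δ = 0!·4!·2!/7! = 1/105; Racah Σ t=0..0: t=0:+1/12 = 1/12; ⇒ 3j(2 1 3; -1 1 0)² = 1/35, sgn -1
I_A²/I_B² = (1/105)/(1/35) = 1/3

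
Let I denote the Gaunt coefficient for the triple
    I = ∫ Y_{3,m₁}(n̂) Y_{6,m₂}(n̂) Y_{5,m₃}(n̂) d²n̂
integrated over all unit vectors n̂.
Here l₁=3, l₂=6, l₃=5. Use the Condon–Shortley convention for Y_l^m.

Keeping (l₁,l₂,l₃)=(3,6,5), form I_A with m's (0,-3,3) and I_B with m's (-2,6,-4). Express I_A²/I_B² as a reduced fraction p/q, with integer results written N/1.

Same 3,6,5: normalisation and zero-m 3j drop out of the ratio.
A: Δ: 4! 2! 8! / 15! → 1/675675; sum: t=1:−1/17280 t=2:+1/20160 t=3:−1/483840 = -1/96768; 3j²(3 6 5; 0 -3 3) = Δ·Π!·Σ² = 1/1001  (sign -1)
B: Δ: 4! 2! 8! / 15! → 1/675675; sum: t=4:+1/967680 = 1/967680; 3j²(3 6 5; -2 6 -4) = Δ·Π!·Σ² = 3/91  (sign -1)
I_A²/I_B² = (1/1001)/(3/91) = 1/33

1/33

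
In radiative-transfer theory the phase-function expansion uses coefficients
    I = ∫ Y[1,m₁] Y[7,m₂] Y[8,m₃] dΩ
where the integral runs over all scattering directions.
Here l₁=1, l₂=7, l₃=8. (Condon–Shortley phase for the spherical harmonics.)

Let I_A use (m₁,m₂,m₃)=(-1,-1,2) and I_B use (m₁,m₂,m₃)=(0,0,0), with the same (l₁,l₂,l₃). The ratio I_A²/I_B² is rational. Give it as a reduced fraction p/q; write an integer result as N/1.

45/64

Shared (l₁,l₂,l₃)=(1,7,8): N and (l;000)² cancel in I_A²/I_B².
A: Δ = 0!·2!·14!/17! = 1/2040; Racah Σ t=0..0: t=0:+1/58060800 = 1/58060800; ⇒ 3j(1 7 8; -1 -1 2)² = 3/136, sgn +1
B: Δ = 0!·2!·14!/17! = 1/2040; Racah Σ t=0..0: t=0:+1/25401600 = 1/25401600; ⇒ 3j(1 7 8; 0 0 0)² = 8/255, sgn +1
I_A²/I_B² = (3/136)/(8/255) = 45/64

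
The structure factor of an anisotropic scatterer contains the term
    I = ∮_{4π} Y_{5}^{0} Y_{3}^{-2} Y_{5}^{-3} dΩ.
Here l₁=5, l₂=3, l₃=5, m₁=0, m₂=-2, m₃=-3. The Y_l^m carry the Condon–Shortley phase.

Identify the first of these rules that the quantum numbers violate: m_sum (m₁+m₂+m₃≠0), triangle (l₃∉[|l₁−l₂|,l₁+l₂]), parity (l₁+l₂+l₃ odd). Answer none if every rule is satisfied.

m_sum

Σmᵢ = -5  ✗
l₃∈[|l₁−l₂|,l₁+l₂]=[2,8], have l₃=5
Σlᵢ = 13 ⇒ odd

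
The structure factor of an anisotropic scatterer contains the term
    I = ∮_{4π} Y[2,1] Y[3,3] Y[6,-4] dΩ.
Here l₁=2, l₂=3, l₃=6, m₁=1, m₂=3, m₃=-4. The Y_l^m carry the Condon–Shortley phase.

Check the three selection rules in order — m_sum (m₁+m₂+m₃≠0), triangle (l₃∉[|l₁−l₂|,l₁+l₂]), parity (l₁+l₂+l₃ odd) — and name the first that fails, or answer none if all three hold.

Σmᵢ = 0  ✓
l₃∈[|l₁−l₂|,l₁+l₂]=[1,5], have l₃=6  ✗
Σlᵢ = 11 ⇒ odd

triangle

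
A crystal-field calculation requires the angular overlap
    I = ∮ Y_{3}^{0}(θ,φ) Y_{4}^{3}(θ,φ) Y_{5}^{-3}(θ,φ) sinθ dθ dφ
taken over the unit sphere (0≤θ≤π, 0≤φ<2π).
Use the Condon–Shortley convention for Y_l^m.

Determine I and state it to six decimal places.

0.103862

m-sum 0 ✓  L=12 even ✓  1≤5≤7 ✓
Π(2lᵢ+1) = 7×9×11 = 693
triangle coeff Δ(3,4,5) = 1/180180
Σ_t [0,2]: t=0:+1/576 t=1:−1/144 t=2:+1/576 = -1/288
(3j)²=20/1001 [(3 4 5; 0 0 0)], sign=+1
Σ_t [1,2]: t=1:−1/2880 t=2:+1/1440 = 1/2880
(3j)²=7/715 [(3 4 5; 0 3 -3)], sign=+1
⇒ 4πI² = 252/1859
I = (+1)√(252/1859/(4π)) = 0.10386175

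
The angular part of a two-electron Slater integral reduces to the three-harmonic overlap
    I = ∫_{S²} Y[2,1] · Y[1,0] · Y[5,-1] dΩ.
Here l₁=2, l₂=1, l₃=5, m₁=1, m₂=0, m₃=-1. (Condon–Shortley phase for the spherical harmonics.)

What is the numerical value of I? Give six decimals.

|2−1|≤5≤2+1 violated ⇒ I = 0

0.000000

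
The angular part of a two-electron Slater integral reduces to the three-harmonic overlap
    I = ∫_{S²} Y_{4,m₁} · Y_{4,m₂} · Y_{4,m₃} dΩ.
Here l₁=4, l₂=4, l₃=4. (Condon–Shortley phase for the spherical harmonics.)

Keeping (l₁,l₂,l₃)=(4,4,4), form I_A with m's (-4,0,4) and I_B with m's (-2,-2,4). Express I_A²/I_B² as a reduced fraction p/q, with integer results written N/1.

Same 4,4,4: normalisation and zero-m 3j drop out of the ratio.
A: Δ: 4! 4! 4! / 13! → 1/450450; sum: t=4:+1/13824 = 1/13824; 3j²(4 4 4; -4 0 4) = Δ·Π!·Σ² = 14/1287  (sign +1)
B: Δ: 4! 4! 4! / 13! → 1/450450; sum: t=2:+1/2304 = 1/2304; 3j²(4 4 4; -2 -2 4) = Δ·Π!·Σ² = 5/143  (sign +1)
I_A²/I_B² = (14/1287)/(5/143) = 14/45

14/45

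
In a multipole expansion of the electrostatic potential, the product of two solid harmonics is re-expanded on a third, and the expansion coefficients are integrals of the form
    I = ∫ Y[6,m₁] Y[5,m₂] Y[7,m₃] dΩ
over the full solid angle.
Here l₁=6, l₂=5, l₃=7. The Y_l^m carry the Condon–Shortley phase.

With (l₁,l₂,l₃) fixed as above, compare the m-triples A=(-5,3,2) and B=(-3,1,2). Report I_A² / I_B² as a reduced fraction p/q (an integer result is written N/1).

Same 6,5,7: normalisation and zero-m 3j drop out of the ratio.
A: Δ: 4! 8! 6! / 19! → 1/174594420; sum: t=3:−1/29030400 t=4:+1/5806080 = 1/7257600; 3j²(6 5 7; -5 3 2) = Δ·Π!·Σ² = 64/4199  (sign -1)
B: Δ: 4! 8! 6! / 19! → 1/174594420; sum: t=1:−1/29030400 t=2:+1/967680 t=3:−1/311040 t=4:+1/829440 = -11/10886400; 3j²(6 5 7; -3 1 2) = Δ·Π!·Σ² = 1408/146965  (sign +1)
I_A²/I_B² = (64/4199)/(1408/146965) = 35/22

35/22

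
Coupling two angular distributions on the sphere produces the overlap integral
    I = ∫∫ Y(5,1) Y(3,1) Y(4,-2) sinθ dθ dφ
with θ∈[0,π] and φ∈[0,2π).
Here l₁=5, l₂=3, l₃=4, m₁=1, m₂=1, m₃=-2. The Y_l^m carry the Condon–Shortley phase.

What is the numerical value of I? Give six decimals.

Checks pass: Σm=0; 12 even; l₃=4∈[2,8].
(2·5+1)(2·3+1)(2·4+1) = 693
Δ: 4! 6! 2! / 13! → 1/180180
sum: t=1:−1/576 t=2:+1/144 t=3:−1/576 = 1/288
3j²(5 3 4; 0 0 0) = Δ·Π!·Σ² = 20/1001  (sign +1)
sum: t=2:+1/384 t=3:−1/720 t=4:+1/34560 = 43/34560
3j²(5 3 4; 1 1 -2) = Δ·Π!·Σ² = 1849/180180  (sign +1)
combine: 4πI² = 693·20/1001·1849/180180 = 1849/13013
take √, sign +1: I = 0.10633465

0.106335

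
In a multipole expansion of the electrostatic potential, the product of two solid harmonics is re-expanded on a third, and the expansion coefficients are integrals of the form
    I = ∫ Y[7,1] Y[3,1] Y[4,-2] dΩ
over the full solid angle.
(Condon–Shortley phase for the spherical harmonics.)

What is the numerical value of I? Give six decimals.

-0.138088

Rules hold: Σm=0, L=14 even, 4≤4≤10.
N = 15·7·9 = 945
Δ = 6!·8!·0!/15! = 1/45045
Racah Σ t=3..3: t=3:−1/20736 = -1/20736
⇒ 3j(7 3 4; 0 0 0)² = 35/1287, sgn -1
Racah Σ t=4..4: t=4:+1/69120 = 1/69120
⇒ 3j(7 3 4; 1 1 -2)² = 4/429, sgn +1
4πI² = N·(3j₀)²·(3jₘ)² = 4900/20449
I = -1·√(0.239621/4π) = -0.13808836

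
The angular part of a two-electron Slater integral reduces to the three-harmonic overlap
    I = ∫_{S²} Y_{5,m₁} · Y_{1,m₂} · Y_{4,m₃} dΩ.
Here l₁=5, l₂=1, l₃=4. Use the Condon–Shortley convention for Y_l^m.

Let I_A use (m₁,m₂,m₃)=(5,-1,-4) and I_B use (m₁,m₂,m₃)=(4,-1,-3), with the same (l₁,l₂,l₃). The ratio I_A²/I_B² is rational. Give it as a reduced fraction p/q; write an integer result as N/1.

5/4

Shared (l₁,l₂,l₃)=(5,1,4): N and (l;000)² cancel in I_A²/I_B².
A: Δ = 2!·8!·0!/11! = 1/495; Racah Σ t=0..0: t=0:+1/80640 = 1/80640; ⇒ 3j(5 1 4; 5 -1 -4)² = 1/11, sgn +1
B: Δ = 2!·8!·0!/11! = 1/495; Racah Σ t=0..0: t=0:+1/10080 = 1/10080; ⇒ 3j(5 1 4; 4 -1 -3)² = 4/55, sgn -1
I_A²/I_B² = (1/11)/(4/55) = 5/4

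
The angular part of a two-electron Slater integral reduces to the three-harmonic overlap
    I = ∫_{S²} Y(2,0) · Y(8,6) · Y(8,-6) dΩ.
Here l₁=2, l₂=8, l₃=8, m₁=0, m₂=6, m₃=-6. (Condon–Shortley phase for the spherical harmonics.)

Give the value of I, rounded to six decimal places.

Rules hold: Σm=0, L=18 even, 6≤8≤10.
N = 5·17·17 = 1445
Δ = 2!·2!·14!/19! = 1/348840
Racah Σ t=0..2: t=0:+1/116121600 t=1:−1/25401600 t=2:+1/116121600 = -1/45158400
⇒ 3j(2 8 8; 0 0 0)² = 24/1615, sgn -1
Racah Σ t=0..2: t=0:+1/348713164800 t=1:−1/6227020800 t=2:+1/3832012800 = 1/9686476800
⇒ 3j(2 8 8; 0 6 -6)² = 6/1615, sgn +1
4πI² = N·(3j₀)²·(3jₘ)² = 144/1805
I = -1·√(0.0797784/4π) = -0.07967787

-0.079678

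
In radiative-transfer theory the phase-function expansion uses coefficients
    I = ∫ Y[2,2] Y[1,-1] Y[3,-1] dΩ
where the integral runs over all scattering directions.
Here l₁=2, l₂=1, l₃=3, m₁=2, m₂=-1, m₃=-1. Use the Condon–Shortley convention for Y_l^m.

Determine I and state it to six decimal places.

-0.082589

m-sum 0 ✓  L=6 even ✓  1≤3≤3 ✓
Π(2lᵢ+1) = 5×3×7 = 105
triangle coeff Δ(2,1,3) = 1/105
Σ_t [0,0]: t=0:+1/4 = 1/4
(3j)²=3/35 [(2 1 3; 0 0 0)], sign=-1
Σ_t [0,0]: t=0:+1/48 = 1/48
(3j)²=1/105 [(2 1 3; 2 -1 -1)], sign=+1
⇒ 4πI² = 3/35
I = (-1)√(3/35/(4π)) = -0.08258890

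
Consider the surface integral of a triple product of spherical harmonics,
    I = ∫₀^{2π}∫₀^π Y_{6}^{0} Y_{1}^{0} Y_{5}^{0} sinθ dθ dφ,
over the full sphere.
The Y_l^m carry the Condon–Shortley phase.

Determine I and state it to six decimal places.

Rules hold: Σm=0, L=12 even, 5≤5≤7.
N = 13·3·11 = 429
Δ = 2!·10!·0!/13! = 1/858
Racah Σ t=1..1: t=1:−1/14400 = -1/14400
⇒ 3j(6 1 5; 0 0 0)² = 6/143, sgn +1
(m-triple is (0,0,0) — same symbol as above.)
4πI² = N·(3j₀)²·(3jₘ)² = 108/143
I = +1·√(0.755245/4π) = 0.24515397

0.245154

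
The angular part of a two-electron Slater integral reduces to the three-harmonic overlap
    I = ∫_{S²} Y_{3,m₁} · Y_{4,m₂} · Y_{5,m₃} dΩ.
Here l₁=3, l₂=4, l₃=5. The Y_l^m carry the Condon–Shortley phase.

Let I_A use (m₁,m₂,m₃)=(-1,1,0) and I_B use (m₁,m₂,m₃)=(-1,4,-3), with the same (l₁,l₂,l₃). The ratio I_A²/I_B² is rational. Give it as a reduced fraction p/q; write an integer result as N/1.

5/1568

Same 3,4,5: normalisation and zero-m 3j drop out of the ratio.
A: Δ: 2! 4! 6! / 13! → 1/180180; sum: t=0:+1/5760 t=1:−1/288 t=2:+1/288 = 1/5760; 3j²(3 4 5; -1 1 0) = Δ·Π!·Σ² = 1/12012  (sign -1)
B: Δ: 2! 4! 6! / 13! → 1/180180; sum: t=2:+1/5760 = 1/5760; 3j²(3 4 5; -1 4 -3) = Δ·Π!·Σ² = 56/2145  (sign +1)
I_A²/I_B² = (1/12012)/(56/2145) = 5/1568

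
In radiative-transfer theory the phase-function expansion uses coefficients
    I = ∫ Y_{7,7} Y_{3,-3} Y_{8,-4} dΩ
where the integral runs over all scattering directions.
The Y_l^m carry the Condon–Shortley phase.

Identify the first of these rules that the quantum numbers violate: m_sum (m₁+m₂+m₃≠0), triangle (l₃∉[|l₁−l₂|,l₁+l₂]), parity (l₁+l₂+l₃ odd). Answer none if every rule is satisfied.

m₁+m₂+m₃ = 7 − 3 − 4 = 0  ✓
triangle: |7−3|=4 ≤ l₃=8 ≤ 7+3=10  ✓
parity: l₁+l₂+l₃ = 18 is even  ✓

none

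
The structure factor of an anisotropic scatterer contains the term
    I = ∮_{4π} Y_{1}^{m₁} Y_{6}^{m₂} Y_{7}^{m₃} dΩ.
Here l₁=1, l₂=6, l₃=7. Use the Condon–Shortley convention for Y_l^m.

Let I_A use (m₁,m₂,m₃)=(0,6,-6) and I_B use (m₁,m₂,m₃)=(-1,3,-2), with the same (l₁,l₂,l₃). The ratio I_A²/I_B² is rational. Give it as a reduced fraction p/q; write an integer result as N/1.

l's match ⇒ only the (l;m) 3-j factors differ between A and B.
A: triangle coeff Δ(1,6,7) = 1/1365; Σ_t [0,0]: t=0:+1/479001600 = 1/479001600; (3j)²=1/105 [(1 6 7; 0 6 -6)], sign=-1
B: triangle coeff Δ(1,6,7) = 1/1365; Σ_t [0,0]: t=0:+1/4354560 = 1/4354560; (3j)²=2/273 [(1 6 7; -1 3 -2)], sign=-1
I_A²/I_B² = (1/105)/(2/273) = 13/10

13/10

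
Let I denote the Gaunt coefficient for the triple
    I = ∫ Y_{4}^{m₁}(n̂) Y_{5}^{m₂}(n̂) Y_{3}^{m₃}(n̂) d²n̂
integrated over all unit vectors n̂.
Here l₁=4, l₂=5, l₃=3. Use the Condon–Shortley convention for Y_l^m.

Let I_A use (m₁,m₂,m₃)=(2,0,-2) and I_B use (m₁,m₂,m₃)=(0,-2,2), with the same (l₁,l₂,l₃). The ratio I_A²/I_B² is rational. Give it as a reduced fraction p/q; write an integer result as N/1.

48/7

Shared (l₁,l₂,l₃)=(4,5,3): N and (l;000)² cancel in I_A²/I_B².
A: Δ = 6!·2!·4!/13! = 1/180180; Racah Σ t=1..2: t=1:−1/2880 t=2:+1/576 = 1/720; ⇒ 3j(4 5 3; 2 0 -2)² = 80/3003, sgn -1
B: Δ = 6!·2!·4!/13! = 1/180180; Racah Σ t=2..3: t=2:+1/576 t=3:−1/864 = 1/1728; ⇒ 3j(4 5 3; 0 -2 2)² = 5/1287, sgn -1
I_A²/I_B² = (80/3003)/(5/1287) = 48/7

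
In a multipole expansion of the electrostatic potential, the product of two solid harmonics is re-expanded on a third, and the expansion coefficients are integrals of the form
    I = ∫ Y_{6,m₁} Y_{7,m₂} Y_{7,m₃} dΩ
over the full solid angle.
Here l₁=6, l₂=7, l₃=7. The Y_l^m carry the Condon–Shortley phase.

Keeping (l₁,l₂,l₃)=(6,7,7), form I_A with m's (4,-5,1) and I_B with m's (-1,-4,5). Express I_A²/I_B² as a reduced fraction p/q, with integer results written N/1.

l's match ⇒ only the (l;m) 3-j factors differ between A and B.
A: triangle coeff Δ(6,7,7) = 1/2444321880; Σ_t [0,2]: t=0:+1/49766400 t=1:−1/72576000 t=2:+1/1393459200 = 7/995328000; (3j)²=343/83980 [(6 7 7; 4 -5 1)], sign=+1
B: triangle coeff Δ(6,7,7) = 1/2444321880; Σ_t [1,3]: t=1:−1/124416000 t=2:+1/29030400 t=3:−1/69672960 = 1/82944000; (3j)²=693/83980 [(6 7 7; -1 -4 5)], sign=+1
I_A²/I_B² = (343/83980)/(693/83980) = 49/99

49/99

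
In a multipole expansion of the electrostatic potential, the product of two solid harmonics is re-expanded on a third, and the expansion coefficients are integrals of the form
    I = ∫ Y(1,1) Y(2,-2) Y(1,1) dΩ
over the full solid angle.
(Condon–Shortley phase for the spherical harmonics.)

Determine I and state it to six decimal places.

0.309019

Checks pass: Σm=0; 4 even; l₃=1∈[1,3].
(2·1+1)(2·2+1)(2·1+1) = 45
Δ: 2! 0! 2! / 5! → 1/30
sum: t=1:−1/1 = -1/1
3j²(1 2 1; 0 0 0) = Δ·Π!·Σ² = 2/15  (sign +1)
sum: t=0:+1/4 = 1/4
3j²(1 2 1; 1 -2 1) = Δ·Π!·Σ² = 1/5  (sign +1)
combine: 4πI² = 45·2/15·1/5 = 6/5
take √, sign +1: I = 0.30901936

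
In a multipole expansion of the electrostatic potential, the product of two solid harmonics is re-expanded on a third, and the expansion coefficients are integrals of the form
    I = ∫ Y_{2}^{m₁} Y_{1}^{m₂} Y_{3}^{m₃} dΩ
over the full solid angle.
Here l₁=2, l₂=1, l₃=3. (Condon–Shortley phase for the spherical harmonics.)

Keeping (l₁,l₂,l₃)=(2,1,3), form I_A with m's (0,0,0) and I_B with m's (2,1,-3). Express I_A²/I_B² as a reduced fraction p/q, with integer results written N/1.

Shared (l₁,l₂,l₃)=(2,1,3): N and (l;000)² cancel in I_A²/I_B².
A: Δ = 0!·4!·2!/7! = 1/105; Racah Σ t=0..0: t=0:+1/4 = 1/4; ⇒ 3j(2 1 3; 0 0 0)² = 3/35, sgn -1
B: Δ = 0!·4!·2!/7! = 1/105; Racah Σ t=0..0: t=0:+1/48 = 1/48; ⇒ 3j(2 1 3; 2 1 -3)² = 1/7, sgn +1
I_A²/I_B² = (3/35)/(1/7) = 3/5

3/5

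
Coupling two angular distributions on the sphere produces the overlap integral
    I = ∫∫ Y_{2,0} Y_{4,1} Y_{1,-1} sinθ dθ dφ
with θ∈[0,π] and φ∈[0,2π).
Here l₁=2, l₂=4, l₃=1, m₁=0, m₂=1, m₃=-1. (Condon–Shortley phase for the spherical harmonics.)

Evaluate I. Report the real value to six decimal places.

0.000000

l₃=1 ∉ [2,6] — triangle fails ⇒ I = 0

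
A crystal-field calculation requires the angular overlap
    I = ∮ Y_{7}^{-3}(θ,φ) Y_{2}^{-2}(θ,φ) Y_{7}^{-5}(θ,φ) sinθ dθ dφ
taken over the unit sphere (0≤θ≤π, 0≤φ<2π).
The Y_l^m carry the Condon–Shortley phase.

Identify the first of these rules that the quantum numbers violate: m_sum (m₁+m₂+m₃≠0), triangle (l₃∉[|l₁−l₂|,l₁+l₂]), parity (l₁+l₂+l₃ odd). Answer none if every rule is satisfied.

m_sum

m₁+m₂+m₃ = -3 − 2 − 5 = -10  ✗
triangle: |7−2|=5 ≤ l₃=7 ≤ 7+2=9
parity: l₁+l₂+l₃ = 16 is even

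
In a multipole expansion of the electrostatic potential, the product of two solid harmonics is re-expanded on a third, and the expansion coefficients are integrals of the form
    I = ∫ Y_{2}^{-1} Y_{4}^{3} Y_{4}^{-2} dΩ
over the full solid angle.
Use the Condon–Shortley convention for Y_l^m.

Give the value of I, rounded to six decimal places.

Rules hold: Σm=0, L=10 even, 2≤4≤6.
N = 5·9·9 = 405
Δ = 2!·2!·6!/11! = 1/13860
Racah Σ t=0..2: t=0:+1/192 t=1:−1/36 t=2:+1/192 = -5/288
⇒ 3j(2 4 4; 0 0 0)² = 20/693, sgn -1
Racah Σ t=1..2: t=1:−1/1440 t=2:+1/240 = 1/288
⇒ 3j(2 4 4; -1 3 -2)² = 5/132, sgn +1
4πI² = N·(3j₀)²·(3jₘ)² = 375/847
I = -1·√(0.442739/4π) = -0.18770204

-0.187702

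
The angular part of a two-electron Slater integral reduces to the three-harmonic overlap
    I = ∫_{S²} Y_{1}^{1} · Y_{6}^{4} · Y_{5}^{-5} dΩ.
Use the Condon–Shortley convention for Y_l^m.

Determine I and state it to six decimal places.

0.040859

m-sum 0 ✓  L=12 even ✓  5≤5≤7 ✓
Π(2lᵢ+1) = 3×13×11 = 429
triangle coeff Δ(1,6,5) = 1/858
Σ_t [1,1]: t=1:−1/14400 = -1/14400
(3j)²=6/143 [(1 6 5; 0 0 0)], sign=+1
Σ_t [0,0]: t=0:+1/7257600 = 1/7257600
(3j)²=1/858 [(1 6 5; 1 4 -5)], sign=+1
⇒ 4πI² = 3/143
I = (+1)√(3/143/(4π)) = 0.04085899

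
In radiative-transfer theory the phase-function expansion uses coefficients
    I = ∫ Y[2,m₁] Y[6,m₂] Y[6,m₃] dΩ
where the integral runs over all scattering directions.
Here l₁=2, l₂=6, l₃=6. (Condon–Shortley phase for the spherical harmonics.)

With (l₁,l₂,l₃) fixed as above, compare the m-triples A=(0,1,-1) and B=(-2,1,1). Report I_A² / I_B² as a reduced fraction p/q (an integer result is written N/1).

169/294

l's match ⇒ only the (l;m) 3-j factors differ between A and B.
A: triangle coeff Δ(2,6,6) = 1/90090; Σ_t [0,2]: t=0:+1/120960 t=1:−1/17280 t=2:+1/57600 = -13/403200; (3j)²=13/770 [(2 6 6; 0 1 -1)], sign=+1
B: triangle coeff Δ(2,6,6) = 1/90090; Σ_t [2,2]: t=2:+1/57600 = 1/57600; (3j)²=21/715 [(2 6 6; -2 1 1)], sign=-1
I_A²/I_B² = (13/770)/(21/715) = 169/294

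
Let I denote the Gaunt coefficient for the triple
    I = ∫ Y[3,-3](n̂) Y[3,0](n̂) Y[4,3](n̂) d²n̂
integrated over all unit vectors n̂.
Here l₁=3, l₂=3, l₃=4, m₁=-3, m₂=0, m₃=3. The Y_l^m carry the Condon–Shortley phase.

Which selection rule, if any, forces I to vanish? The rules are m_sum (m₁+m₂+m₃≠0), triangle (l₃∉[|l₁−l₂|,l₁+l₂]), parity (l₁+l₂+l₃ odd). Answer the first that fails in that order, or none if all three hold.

m₁+m₂+m₃ = -3 + 0 + 3 = 0  ✓
triangle: |3−3|=0 ≤ l₃=4 ≤ 3+3=6  ✓
parity: l₁+l₂+l₃ = 10 is even  ✓

none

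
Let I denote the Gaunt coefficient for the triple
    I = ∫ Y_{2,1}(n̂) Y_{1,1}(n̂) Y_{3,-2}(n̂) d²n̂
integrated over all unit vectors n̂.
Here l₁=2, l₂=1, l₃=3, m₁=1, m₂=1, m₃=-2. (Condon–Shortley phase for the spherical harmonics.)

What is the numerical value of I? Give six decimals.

0.261169

m-sum 0 ✓  L=6 even ✓  1≤3≤3 ✓
Π(2lᵢ+1) = 5×3×7 = 105
triangle coeff Δ(2,1,3) = 1/105
Σ_t [0,0]: t=0:+1/4 = 1/4
(3j)²=3/35 [(2 1 3; 0 0 0)], sign=-1
Σ_t [0,0]: t=0:+1/12 = 1/12
(3j)²=2/21 [(2 1 3; 1 1 -2)], sign=-1
⇒ 4πI² = 6/7
I = (+1)√(6/7/(4π)) = 0.26116903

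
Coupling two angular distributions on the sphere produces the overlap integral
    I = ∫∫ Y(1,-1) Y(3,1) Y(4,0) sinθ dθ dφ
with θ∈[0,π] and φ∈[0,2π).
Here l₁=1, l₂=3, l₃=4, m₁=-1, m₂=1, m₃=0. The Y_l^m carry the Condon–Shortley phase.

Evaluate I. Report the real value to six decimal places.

0.150786

m-sum 0 ✓  L=8 even ✓  2≤4≤4 ✓
Π(2lᵢ+1) = 3×7×9 = 189
triangle coeff Δ(1,3,4) = 1/252
Σ_t [0,0]: t=0:+1/36 = 1/36
(3j)²=4/63 [(1 3 4; 0 0 0)], sign=+1
Σ_t [0,0]: t=0:+1/96 = 1/96
(3j)²=1/42 [(1 3 4; -1 1 0)], sign=+1
⇒ 4πI² = 2/7
I = (+1)√(2/7/(4π)) = 0.15078601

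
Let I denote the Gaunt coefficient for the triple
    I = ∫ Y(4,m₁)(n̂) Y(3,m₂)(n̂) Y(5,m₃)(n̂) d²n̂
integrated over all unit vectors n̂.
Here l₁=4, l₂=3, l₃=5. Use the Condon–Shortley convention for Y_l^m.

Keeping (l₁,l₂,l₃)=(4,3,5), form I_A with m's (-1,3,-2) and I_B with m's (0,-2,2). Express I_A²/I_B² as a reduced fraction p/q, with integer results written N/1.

15/2

Same 4,3,5: normalisation and zero-m 3j drop out of the ratio.
A: Δ: 2! 6! 4! / 13! → 1/180180; sum: t=2:+1/1728 = 1/1728; 3j²(4 3 5; -1 3 -2) = Δ·Π!·Σ² = 25/858  (sign -1)
B: Δ: 2! 6! 4! / 13! → 1/180180; sum: t=0:+1/576 t=1:−1/864 = 1/1728; 3j²(4 3 5; 0 -2 2) = Δ·Π!·Σ² = 5/1287  (sign -1)
I_A²/I_B² = (25/858)/(5/1287) = 15/2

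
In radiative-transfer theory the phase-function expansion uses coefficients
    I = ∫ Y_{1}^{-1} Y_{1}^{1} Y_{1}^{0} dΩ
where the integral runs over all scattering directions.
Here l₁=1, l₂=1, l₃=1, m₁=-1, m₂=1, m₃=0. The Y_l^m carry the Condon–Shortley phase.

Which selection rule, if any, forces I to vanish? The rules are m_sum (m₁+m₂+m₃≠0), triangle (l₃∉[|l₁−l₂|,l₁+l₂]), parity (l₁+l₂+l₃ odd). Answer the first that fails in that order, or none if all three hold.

m₁+m₂+m₃ = -1 + 1 + 0 = 0  ✓
triangle: |1−1|=0 ≤ l₃=1 ≤ 1+1=2  ✓
parity: l₁+l₂+l₃ = 3 is odd  ✗

parity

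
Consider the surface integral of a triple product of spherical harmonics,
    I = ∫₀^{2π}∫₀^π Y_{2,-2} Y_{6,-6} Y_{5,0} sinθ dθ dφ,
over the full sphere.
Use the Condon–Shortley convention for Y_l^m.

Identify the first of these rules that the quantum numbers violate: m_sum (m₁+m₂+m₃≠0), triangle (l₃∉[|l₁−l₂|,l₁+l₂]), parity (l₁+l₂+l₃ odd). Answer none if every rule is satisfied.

m₁+m₂+m₃ = -2 − 6 + 0 = -8  ✗
triangle: |2−6|=4 ≤ l₃=5 ≤ 2+6=8
parity: l₁+l₂+l₃ = 13 is odd

m_sum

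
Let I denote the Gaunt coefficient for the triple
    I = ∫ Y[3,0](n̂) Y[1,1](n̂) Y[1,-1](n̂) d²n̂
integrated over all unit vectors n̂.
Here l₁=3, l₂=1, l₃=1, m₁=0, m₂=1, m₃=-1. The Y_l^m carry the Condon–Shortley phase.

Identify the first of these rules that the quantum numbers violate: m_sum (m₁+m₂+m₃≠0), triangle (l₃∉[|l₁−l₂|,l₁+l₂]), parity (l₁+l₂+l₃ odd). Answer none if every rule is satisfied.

Σmᵢ = 0  ✓
l₃∈[|l₁−l₂|,l₁+l₂]=[2,4], have l₃=1  ✗
Σlᵢ = 5 ⇒ odd

triangle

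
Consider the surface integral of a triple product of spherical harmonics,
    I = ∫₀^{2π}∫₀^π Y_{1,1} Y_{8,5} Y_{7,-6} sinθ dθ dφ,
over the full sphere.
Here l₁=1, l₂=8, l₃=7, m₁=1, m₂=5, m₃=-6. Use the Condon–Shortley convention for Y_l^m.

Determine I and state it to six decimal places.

-0.052996

m-sum 0 ✓  L=16 even ✓  7≤7≤9 ✓
Π(2lᵢ+1) = 3×17×15 = 765
triangle coeff Δ(1,8,7) = 1/2040
Σ_t [1,1]: t=1:−1/25401600 = -1/25401600
(3j)²=8/255 [(1 8 7; 0 0 0)], sign=+1
Σ_t [0,0]: t=0:+1/12454041600 = 1/12454041600
(3j)²=1/680 [(1 8 7; 1 5 -6)], sign=-1
⇒ 4πI² = 3/85
I = (-1)√(3/85/(4π)) = -0.05299638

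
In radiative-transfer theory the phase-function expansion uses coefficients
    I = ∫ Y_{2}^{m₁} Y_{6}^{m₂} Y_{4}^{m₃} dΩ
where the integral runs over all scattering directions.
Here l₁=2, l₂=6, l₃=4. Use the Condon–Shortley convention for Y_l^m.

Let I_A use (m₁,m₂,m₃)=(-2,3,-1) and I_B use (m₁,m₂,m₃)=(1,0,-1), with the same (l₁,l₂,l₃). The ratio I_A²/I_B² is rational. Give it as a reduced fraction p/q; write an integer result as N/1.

21/20

Shared (l₁,l₂,l₃)=(2,6,4): N and (l;000)² cancel in I_A²/I_B².
A: Δ = 4!·0!·8!/13! = 1/6435; Racah Σ t=4..4: t=4:+1/17280 = 1/17280; ⇒ 3j(2 6 4; -2 3 -1)² = 14/715, sgn -1
B: Δ = 4!·0!·8!/13! = 1/6435; Racah Σ t=1..1: t=1:−1/4320 = -1/4320; ⇒ 3j(2 6 4; 1 0 -1)² = 8/429, sgn +1
I_A²/I_B² = (14/715)/(8/429) = 21/20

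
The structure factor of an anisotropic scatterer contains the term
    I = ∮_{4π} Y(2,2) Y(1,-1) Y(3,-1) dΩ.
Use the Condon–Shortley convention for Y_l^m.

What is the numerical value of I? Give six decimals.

-0.082589

Rules hold: Σm=0, L=6 even, 1≤3≤3.
N = 5·3·7 = 105
Δ = 0!·4!·2!/7! = 1/105
Racah Σ t=0..0: t=0:+1/4 = 1/4
⇒ 3j(2 1 3; 0 0 0)² = 3/35, sgn -1
Racah Σ t=0..0: t=0:+1/48 = 1/48
⇒ 3j(2 1 3; 2 -1 -1)² = 1/105, sgn +1
4πI² = N·(3j₀)²·(3jₘ)² = 3/35
I = -1·√(0.0857143/4π) = -0.08258890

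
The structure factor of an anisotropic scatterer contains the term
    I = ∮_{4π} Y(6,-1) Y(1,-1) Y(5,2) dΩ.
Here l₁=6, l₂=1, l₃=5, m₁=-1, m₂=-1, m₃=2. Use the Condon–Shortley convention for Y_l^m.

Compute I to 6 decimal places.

-0.129207

Checks pass: Σm=0; 12 even; l₃=5∈[5,7].
(2·6+1)(2·1+1)(2·5+1) = 429
Δ: 2! 10! 0! / 13! → 1/858
sum: t=1:−1/14400 = -1/14400
3j²(6 1 5; 0 0 0) = Δ·Π!·Σ² = 6/143  (sign +1)
sum: t=0:+1/60480 = 1/60480
3j²(6 1 5; -1 -1 2) = Δ·Π!·Σ² = 5/429  (sign -1)
combine: 4πI² = 429·6/143·5/429 = 30/143
take √, sign -1: I = -0.12920749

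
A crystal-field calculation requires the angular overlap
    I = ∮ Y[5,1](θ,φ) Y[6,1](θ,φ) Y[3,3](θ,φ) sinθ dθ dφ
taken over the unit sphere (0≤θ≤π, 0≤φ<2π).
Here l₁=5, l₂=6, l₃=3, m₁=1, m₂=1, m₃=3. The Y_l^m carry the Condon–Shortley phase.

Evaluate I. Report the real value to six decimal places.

0.000000

1 + 1 + 3 = 5 ≠ 0: azimuthal integral kills it; I = 0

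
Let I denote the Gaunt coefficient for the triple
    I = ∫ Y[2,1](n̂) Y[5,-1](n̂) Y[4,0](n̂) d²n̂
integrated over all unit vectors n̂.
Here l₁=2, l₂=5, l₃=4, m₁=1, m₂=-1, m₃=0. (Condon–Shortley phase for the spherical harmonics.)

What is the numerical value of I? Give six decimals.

0.000000

Σlᵢ=11 odd — θ-integrand is odd under cosθ→−cosθ; I=0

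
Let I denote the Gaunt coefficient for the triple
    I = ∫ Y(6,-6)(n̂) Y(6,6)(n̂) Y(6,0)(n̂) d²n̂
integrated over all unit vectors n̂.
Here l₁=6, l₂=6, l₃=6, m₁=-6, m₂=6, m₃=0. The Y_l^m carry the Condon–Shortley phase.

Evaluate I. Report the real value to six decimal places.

Rules hold: Σm=0, L=18 even, 0≤6≤12.
N = 13·13·13 = 2197
Δ = 6!·6!·6!/19! = 1/325909584
Racah Σ t=0..6: t=0:+1/373248000 t=1:−1/1728000 t=2:+1/110592 t=3:−1/46656 t=4:+1/110592 t=5:−1/1728000 t=6:+1/373248000 = -7/1555200
⇒ 3j(6 6 6; 0 0 0)² = 400/46189, sgn -1
Racah Σ t=6..6: t=6:+1/373248000 = 1/373248000
⇒ 3j(6 6 6; -6 6 0)² = 11/4199, sgn +1
4πI² = N·(3j₀)²·(3jₘ)² = 5200/104329
I = -1·√(0.0498423/4π) = -0.06297878

-0.062979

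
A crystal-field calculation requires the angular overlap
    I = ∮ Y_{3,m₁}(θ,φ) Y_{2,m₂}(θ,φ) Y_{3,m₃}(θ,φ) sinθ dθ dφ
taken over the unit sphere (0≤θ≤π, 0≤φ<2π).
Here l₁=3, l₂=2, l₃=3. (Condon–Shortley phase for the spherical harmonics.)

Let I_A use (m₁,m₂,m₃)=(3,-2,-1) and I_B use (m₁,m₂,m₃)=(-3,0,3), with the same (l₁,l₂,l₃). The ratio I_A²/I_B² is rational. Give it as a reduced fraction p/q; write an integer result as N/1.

2/5

l's match ⇒ only the (l;m) 3-j factors differ between A and B.
A: triangle coeff Δ(3,2,3) = 1/3780; Σ_t [0,0]: t=0:+1/96 = 1/96; (3j)²=1/42 [(3 2 3; 3 -2 -1)], sign=+1
B: triangle coeff Δ(3,2,3) = 1/3780; Σ_t [2,2]: t=2:+1/96 = 1/96; (3j)²=5/84 [(3 2 3; -3 0 3)], sign=+1
I_A²/I_B² = (1/42)/(5/84) = 2/5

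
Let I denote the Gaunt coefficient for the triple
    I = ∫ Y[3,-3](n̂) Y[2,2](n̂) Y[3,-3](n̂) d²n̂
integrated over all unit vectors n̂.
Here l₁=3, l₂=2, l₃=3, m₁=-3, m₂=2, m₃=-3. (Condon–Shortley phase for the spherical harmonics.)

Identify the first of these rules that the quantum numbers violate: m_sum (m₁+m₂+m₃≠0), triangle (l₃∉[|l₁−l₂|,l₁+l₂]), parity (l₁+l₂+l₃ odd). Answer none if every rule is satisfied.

m₁+m₂+m₃ = -3 + 2 − 3 = -4  ✗
triangle: |3−2|=1 ≤ l₃=3 ≤ 3+2=5
parity: l₁+l₂+l₃ = 8 is even

m_sum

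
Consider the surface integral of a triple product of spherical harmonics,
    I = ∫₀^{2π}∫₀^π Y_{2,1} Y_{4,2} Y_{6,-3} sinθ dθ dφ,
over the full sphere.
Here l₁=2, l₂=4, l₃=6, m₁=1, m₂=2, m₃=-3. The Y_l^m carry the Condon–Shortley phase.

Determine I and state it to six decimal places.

m-sum 0 ✓  L=12 even ✓  2≤6≤6 ✓
Π(2lᵢ+1) = 5×9×13 = 585
triangle coeff Δ(2,4,6) = 1/6435
Σ_t [0,0]: t=0:+1/2304 = 1/2304
(3j)²=5/143 [(2 4 6; 0 0 0)], sign=+1
Σ_t [0,0]: t=0:+1/8640 = 1/8640
(3j)²=28/715 [(2 4 6; 1 2 -3)], sign=-1
⇒ 4πI² = 1260/1573
I = (-1)√(1260/1573/(4π)) = -0.25247360

-0.252474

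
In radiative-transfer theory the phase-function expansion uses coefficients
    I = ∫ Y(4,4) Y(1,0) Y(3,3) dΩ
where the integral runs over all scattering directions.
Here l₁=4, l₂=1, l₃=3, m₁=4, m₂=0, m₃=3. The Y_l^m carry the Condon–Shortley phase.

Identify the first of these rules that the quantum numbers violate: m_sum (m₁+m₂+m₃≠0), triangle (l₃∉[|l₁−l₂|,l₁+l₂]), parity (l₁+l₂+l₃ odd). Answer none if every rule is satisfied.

Σmᵢ = 7  ✗
l₃∈[|l₁−l₂|,l₁+l₂]=[3,5], have l₃=3
Σlᵢ = 8 ⇒ even

m_sum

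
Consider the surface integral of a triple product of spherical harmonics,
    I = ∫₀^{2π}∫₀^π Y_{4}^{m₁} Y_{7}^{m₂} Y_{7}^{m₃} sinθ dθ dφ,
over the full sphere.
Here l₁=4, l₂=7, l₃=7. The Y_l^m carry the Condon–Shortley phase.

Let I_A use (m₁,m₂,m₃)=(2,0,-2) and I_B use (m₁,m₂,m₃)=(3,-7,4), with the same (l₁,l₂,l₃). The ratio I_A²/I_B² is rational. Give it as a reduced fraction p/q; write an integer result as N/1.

Same 4,7,7: normalisation and zero-m 3j drop out of the ratio.
A: Δ: 4! 4! 10! / 19! → 1/58198140; sum: t=0:+1/2903040 t=1:−1/622080 t=2:+1/1382400 = -47/87091200; 3j²(4 7 7; 2 0 -2) = Δ·Π!·Σ² = 2209/277134  (sign +1)
B: Δ: 4! 4! 10! / 19! → 1/58198140; sum: t=0:+1/522547200 = 1/522547200; 3j²(4 7 7; 3 -7 4) = Δ·Π!·Σ² = 77/11628  (sign -1)
I_A²/I_B² = (2209/277134)/(77/11628) = 13254/11011

13254/11011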